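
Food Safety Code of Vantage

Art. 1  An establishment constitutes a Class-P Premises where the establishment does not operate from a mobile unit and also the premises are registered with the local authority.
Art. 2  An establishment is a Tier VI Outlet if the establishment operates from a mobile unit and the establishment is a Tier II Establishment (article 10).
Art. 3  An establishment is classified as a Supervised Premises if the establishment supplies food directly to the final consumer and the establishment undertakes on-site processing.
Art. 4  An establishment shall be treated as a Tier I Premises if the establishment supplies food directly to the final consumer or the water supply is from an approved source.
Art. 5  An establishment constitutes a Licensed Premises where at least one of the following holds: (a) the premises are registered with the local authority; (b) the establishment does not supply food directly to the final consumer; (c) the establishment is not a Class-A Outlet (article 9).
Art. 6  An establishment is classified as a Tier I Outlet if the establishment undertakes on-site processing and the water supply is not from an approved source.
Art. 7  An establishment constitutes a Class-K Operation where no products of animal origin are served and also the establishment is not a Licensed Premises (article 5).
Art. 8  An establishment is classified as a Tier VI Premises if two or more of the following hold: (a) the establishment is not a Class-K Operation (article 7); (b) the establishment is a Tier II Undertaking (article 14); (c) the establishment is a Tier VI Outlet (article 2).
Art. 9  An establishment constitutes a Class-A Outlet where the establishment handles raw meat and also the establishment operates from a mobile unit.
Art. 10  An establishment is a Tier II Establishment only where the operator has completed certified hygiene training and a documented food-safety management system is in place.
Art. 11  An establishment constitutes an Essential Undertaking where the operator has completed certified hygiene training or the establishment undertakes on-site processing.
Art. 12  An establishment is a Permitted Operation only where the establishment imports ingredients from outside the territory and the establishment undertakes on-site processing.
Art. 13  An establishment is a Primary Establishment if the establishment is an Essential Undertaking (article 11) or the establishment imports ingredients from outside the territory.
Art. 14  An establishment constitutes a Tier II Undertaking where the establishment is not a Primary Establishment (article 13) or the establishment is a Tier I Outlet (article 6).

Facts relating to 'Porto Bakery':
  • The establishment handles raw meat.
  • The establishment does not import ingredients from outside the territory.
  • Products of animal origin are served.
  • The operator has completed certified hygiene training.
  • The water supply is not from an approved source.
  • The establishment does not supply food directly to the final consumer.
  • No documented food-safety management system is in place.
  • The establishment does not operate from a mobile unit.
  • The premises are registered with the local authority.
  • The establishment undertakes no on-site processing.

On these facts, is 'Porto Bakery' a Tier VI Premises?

Under article 9: the establishment handles raw meat? yes; and the establishment operates from a mobile unit? no. So the establishment is not a Class-A Outlet.
Under article 5: the premises are registered with the local authority? yes; or the establishment does not supply food directly to the final consumer? yes; or not a Class-A Outlet (article 9)? yes. So the establishment is a Licensed Premises.
Under article 7: no products of animal origin are served? no; and not a Licensed Premises (article 5)? no. So the establishment is not a Class-K Operation.
Under article 11: the operator has completed certified hygiene training? yes; or the establishment undertakes on-site processing? no. So the establishment is an Essential Undertaking.
Under article 13: Essential Undertaking (article 11)? yes; or the establishment imports ingredients from outside the territory? no. So the establishment is a Primary Establishment.
Under article 6: the establishment undertakes on-site processing? no; and the water supply is not from an approved source? yes. So the establishment is not a Tier I Outlet.
Under article 14: not a Primary Establishment (article 13)? no; or Tier I Outlet (article 6)? no. So the establishment is not a Tier II Undertaking.
Under article 10: the operator has completed certified hygiene training? yes; and a documented food-safety management system is in place? no. So the establishment is not a Tier II Establishment.
Under article 2: the establishment operates from a mobile unit? no; and Tier II Establishment (article 10)? no. So the establishment is not a Tier VI Outlet.
Under article 8: not a Class-K Operation (article 7)? yes; Tier II Undertaking (article 14)? no; Tier VI Outlet (article 2)? no — 1 of 3 hold (need ≥2) → not satisfied.

No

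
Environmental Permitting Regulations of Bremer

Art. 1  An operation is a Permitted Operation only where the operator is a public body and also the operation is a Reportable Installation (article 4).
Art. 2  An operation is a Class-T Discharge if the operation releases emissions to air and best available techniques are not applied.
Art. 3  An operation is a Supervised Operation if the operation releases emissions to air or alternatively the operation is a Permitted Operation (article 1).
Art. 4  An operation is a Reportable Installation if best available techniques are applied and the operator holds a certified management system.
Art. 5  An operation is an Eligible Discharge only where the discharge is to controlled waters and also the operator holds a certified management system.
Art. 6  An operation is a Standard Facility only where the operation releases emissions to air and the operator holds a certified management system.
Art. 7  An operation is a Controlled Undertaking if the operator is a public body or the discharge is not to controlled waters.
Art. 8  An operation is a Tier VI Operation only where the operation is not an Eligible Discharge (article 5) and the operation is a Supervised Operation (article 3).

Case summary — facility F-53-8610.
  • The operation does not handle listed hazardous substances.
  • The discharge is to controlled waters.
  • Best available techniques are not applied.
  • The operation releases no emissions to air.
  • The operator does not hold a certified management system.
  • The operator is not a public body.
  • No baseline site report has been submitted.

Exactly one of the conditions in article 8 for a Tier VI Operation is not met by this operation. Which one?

Under article 5: the discharge is to controlled waters? yes; and the operator holds a certified management system? no. So the operation is not an Eligible Discharge.
Under article 4: best available techniques are applied? no; and the operator holds a certified management system? no. So the operation is not a Reportable Installation.
Under article 1: the operator is a public body? no; and Reportable Installation (article 4)? no. So the operation is not a Permitted Operation.
Under article 3: the operation releases emissions to air? no; or Permitted Operation (article 1)? no. So the operation is not a Supervised Operation.
Under article 8: not an Eligible Discharge (article 5)? yes; and Supervised Operation (article 3)? no. So the operation is not a Tier VI Operation.

Supervised Operation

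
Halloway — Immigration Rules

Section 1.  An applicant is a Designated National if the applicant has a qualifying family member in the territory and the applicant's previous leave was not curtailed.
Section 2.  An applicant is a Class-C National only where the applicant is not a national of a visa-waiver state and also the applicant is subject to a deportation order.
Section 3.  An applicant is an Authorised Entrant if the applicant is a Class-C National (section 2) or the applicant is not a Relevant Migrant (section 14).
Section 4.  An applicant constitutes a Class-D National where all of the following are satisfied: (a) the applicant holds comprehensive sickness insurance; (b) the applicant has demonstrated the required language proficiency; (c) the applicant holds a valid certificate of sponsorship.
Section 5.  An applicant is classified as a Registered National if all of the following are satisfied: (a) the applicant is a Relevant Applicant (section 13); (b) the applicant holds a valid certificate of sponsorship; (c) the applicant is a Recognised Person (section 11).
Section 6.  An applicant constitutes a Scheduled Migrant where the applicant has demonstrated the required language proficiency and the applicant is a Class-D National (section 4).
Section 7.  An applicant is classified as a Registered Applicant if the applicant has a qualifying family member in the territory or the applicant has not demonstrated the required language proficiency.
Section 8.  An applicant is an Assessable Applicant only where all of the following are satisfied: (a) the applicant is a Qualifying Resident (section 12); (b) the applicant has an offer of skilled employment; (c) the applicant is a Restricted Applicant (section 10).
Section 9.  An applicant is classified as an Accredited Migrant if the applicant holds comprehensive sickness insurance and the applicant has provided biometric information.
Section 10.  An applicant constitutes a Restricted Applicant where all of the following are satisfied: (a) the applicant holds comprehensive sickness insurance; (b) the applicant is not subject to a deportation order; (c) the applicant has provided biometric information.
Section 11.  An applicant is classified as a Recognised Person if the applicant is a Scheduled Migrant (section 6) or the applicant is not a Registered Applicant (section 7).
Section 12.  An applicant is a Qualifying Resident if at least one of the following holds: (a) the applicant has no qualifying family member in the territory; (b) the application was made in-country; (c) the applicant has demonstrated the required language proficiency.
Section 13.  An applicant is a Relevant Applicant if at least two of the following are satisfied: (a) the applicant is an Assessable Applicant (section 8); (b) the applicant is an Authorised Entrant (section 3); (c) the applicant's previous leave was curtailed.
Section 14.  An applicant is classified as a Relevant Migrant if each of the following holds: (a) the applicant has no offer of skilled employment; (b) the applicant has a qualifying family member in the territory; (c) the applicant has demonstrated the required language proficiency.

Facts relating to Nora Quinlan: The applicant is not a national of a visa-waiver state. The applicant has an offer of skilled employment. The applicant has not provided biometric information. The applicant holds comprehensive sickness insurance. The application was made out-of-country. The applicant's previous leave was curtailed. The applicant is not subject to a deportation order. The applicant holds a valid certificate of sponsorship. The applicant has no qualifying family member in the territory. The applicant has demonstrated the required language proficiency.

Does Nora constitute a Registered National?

Yes

Under section 12: the applicant has no qualifying family member in the territory? yes; or the application was made in-country? no; or the applicant has demonstrated the required language proficiency? yes. So the applicant is a Qualifying Resident.
Under section 10: the applicant holds comprehensive sickness insurance? yes; and the applicant is not subject to a deportation order? yes; and the applicant has provided biometric information? no. So the applicant is not a Restricted Applicant.
Under section 8: Qualifying Resident (section 12)? yes; and the applicant has an offer of skilled employment? yes; and Restricted Applicant (section 10)? no. So the applicant is not an Assessable Applicant.
Under section 2: the applicant is not a national of a visa-waiver state? yes; and the applicant is subject to a deportation order? no. So the applicant is not a Class-C National.
Under section 14: the applicant has no offer of skilled employment? no; and the applicant has a qualifying family member in the territory? no; and the applicant has demonstrated the required language proficiency? yes. So the applicant is not a Relevant Migrant.
Under section 3: Class-C National (section 2)? no; or not a Relevant Migrant (section 14)? yes. So the applicant is an Authorised Entrant.
Under section 13: Assessable Applicant (section 8)? no; Authorised Entrant (section 3)? yes; the applicant's previous leave was curtailed? yes — 2 of 3 hold (need ≥2) → satisfied.
Under section 4: the applicant holds comprehensive sickness insurance? yes; and the applicant has demonstrated the required language proficiency? yes; and the applicant holds a valid certificate of sponsorship? yes. So the applicant is a Class-D National.
Under section 6: the applicant has demonstrated the required language proficiency? yes; and Class-D National (section 4)? yes. So the applicant is a Scheduled Migrant.
Under section 7: the applicant has a qualifying family member in the territory? no; or the applicant has not demonstrated the required language proficiency? no. So the applicant is not a Registered Applicant.
Under section 11: Scheduled Migrant (section 6)? yes; or not a Registered Applicant (section 7)? yes. So the applicant is a Recognised Person.
Under section 5: Relevant Applicant (section 13)? yes; and the applicant holds a valid certificate of sponsorship? yes; and Recognised Person (section 11)? yes. So the applicant is a Registered National.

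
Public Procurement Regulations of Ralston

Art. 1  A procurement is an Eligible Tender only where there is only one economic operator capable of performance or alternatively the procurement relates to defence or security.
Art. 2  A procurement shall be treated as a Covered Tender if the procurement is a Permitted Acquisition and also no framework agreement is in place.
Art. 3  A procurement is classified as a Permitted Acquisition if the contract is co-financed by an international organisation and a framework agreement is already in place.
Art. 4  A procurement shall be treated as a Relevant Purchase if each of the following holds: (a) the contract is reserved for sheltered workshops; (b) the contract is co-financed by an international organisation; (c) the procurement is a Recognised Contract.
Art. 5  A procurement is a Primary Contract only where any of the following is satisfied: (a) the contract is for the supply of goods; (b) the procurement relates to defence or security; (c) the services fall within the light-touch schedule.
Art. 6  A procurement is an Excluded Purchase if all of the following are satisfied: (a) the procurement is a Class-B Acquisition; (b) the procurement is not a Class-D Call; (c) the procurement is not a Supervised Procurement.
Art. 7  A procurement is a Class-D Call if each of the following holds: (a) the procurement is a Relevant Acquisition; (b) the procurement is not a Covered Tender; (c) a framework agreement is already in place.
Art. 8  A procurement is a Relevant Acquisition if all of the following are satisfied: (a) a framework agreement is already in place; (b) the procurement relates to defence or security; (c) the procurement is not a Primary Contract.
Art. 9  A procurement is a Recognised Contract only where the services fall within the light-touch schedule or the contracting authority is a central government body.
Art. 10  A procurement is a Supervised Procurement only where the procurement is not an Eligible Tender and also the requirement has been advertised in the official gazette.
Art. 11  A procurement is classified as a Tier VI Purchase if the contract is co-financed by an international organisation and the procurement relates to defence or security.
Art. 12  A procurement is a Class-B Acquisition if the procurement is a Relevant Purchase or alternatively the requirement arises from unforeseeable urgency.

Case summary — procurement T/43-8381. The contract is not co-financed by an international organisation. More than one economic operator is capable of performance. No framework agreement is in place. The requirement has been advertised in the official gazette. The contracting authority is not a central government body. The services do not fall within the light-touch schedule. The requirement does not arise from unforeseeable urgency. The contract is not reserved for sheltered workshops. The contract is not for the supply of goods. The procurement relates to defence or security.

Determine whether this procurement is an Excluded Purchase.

article 9 — Recognised Contract: [the services fall within the light-touch schedule? no] OR [the contracting authority is a central government body? no] → not satisfied.
article 4 — Relevant Purchase: [the contract is reserved for sheltered workshops? no] AND [the contract is co-financed by an international organisation? no] AND [Recognised Contract (article 9)? no] → not satisfied.
article 12 — Class-B Acquisition: [Relevant Purchase (article 4)? no] OR [the requirement arises from unforeseeable urgency? no] → not satisfied.
article 5 — Primary Contract: [the contract is for the supply of goods? no] OR [the procurement relates to defence or security? yes] OR [the services fall within the light-touch schedule? no] → satisfied.
article 8 — Relevant Acquisition: [a framework agreement is already in place? no] AND [the procurement relates to defence or security? yes] AND [not a Primary Contract (article 5)? no] → not satisfied.
article 3 — Permitted Acquisition: [the contract is co-financed by an international organisation? no] AND [a framework agreement is already in place? no] → not satisfied.
article 2 — Covered Tender: [Permitted Acquisition (article 3)? no] AND [no framework agreement is in place? yes] → not satisfied.
article 7 — Class-D Call: [Relevant Acquisition (article 8)? no] AND [not a Covered Tender (article 2)? yes] AND [a framework agreement is already in place? no] → not satisfied.
article 1 — Eligible Tender: [there is only one economic operator capable of performance? no] OR [the procurement relates to defence or security? yes] → satisfied.
article 10 — Supervised Procurement: [not an Eligible Tender (article 1)? no] AND [the requirement has been advertised in the official gazette? yes] → not satisfied.
article 6 — Excluded Purchase: [Class-B Acquisition (article 12)? no] AND [not a Class-D Call (article 7)? yes] AND [not a Supervised Procurement (article 10)? yes] → not satisfied.

No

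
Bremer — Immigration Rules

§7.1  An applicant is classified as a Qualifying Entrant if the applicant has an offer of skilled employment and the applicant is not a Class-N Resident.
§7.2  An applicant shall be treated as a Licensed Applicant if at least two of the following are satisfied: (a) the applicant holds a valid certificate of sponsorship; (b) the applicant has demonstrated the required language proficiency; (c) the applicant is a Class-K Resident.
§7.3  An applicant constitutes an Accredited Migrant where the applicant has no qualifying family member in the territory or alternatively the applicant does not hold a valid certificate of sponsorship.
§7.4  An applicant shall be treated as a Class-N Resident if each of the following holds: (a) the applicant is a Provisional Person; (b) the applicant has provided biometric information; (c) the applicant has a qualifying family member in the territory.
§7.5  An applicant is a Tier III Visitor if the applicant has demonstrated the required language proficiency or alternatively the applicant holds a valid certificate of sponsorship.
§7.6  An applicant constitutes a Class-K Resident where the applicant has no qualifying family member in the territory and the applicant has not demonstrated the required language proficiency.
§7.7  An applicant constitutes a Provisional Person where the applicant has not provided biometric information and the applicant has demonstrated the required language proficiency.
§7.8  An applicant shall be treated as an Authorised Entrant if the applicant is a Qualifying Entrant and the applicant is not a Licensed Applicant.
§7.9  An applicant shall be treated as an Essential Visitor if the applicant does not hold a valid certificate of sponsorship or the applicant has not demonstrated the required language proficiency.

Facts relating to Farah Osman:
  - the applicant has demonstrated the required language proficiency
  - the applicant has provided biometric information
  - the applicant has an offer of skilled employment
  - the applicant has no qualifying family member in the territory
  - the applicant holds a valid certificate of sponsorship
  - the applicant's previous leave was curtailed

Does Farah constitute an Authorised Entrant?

No

§7.7 — Provisional Person: [the applicant has not provided biometric information? no] AND [the applicant has demonstrated the required language proficiency? yes] → not satisfied.
§7.4 — Class-N Resident: [Provisional Person (§7.7)? no] AND [the applicant has provided biometric information? yes] AND [the applicant has a qualifying family member in the territory? no] → not satisfied.
§7.1 — Qualifying Entrant: [the applicant has an offer of skilled employment? yes] AND [not a Class-N Resident (§7.4)? yes] → satisfied.
§7.6 — Class-K Resident: [the applicant has no qualifying family member in the territory? yes] AND [the applicant has not demonstrated the required language proficiency? no] → not satisfied.
§7.2 — Licensed Applicant: the applicant holds a valid certificate of sponsorship? yes; the applicant has demonstrated the required language proficiency? yes; Class-K Resident (§7.6)? no — 2 of 3 hold (need ≥2) → satisfied.
§7.8 — Authorised Entrant: [Qualifying Entrant (§7.1)? yes] AND [not a Licensed Applicant (§7.2)? no] → not satisfied.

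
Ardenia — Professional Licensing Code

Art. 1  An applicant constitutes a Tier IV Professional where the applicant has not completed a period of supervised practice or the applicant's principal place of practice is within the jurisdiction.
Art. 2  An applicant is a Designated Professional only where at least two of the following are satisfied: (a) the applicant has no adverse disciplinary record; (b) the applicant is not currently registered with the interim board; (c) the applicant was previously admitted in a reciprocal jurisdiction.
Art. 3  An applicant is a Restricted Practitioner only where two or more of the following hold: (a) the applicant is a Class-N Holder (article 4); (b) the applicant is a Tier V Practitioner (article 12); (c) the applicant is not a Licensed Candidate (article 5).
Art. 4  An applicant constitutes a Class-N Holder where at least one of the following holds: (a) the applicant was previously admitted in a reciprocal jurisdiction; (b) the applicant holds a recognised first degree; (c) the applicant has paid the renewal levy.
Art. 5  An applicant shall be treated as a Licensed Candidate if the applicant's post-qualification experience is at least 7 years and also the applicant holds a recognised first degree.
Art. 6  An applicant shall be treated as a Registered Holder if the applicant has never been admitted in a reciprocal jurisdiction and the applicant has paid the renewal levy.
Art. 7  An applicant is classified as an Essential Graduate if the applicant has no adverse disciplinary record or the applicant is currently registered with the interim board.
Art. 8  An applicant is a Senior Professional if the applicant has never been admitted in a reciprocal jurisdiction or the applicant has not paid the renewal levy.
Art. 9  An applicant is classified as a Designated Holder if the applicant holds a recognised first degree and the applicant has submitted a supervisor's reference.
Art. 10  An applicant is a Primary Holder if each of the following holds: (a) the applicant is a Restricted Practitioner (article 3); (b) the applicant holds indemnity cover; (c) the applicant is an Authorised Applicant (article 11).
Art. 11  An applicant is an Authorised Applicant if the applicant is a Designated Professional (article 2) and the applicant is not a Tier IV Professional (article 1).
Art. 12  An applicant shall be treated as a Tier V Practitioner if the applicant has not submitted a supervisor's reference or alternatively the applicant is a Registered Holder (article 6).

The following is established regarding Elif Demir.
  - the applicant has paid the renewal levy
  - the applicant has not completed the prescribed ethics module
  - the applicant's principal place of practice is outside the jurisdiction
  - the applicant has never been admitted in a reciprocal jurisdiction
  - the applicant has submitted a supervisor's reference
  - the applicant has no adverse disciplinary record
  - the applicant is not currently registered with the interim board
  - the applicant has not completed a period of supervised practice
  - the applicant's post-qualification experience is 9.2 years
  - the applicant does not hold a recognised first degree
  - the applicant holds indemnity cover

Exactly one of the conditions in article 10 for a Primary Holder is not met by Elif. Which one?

Authorised Applicant

article 4 — Class-N Holder: [the applicant was previously admitted in a reciprocal jurisdiction? no] OR [the applicant holds a recognised first degree? no] OR [the applicant has paid the renewal levy? yes] → satisfied.
article 6 — Registered Holder: [the applicant has never been admitted in a reciprocal jurisdiction? yes] AND [the applicant has paid the renewal levy? yes] → satisfied.
article 12 — Tier V Practitioner: [the applicant has not submitted a supervisor's reference? no] OR [Registered Holder (article 6)? yes] → satisfied.
article 5 — Licensed Candidate: [applicant's post-qualification experience: 9.2 years ≥ 7 years? yes] AND [the applicant holds a recognised first degree? no] → not satisfied.
article 3 — Restricted Practitioner: Class-N Holder (article 4)? yes; Tier V Practitioner (article 12)? yes; not a Licensed Candidate (article 5)? yes — 3 of 3 hold (need ≥2) → satisfied.
article 2 — Designated Professional: the applicant has no adverse disciplinary record? yes; the applicant is not currently registered with the interim board? yes; the applicant was previously admitted in a reciprocal jurisdiction? no — 2 of 3 hold (need ≥2) → satisfied.
article 1 — Tier IV Professional: [the applicant has not completed a period of supervised practice? yes] OR [the applicant's principal place of practice is within the jurisdiction? no] → satisfied.
article 11 — Authorised Applicant: [Designated Professional (article 2)? yes] AND [not a Tier IV Professional (article 1)? no] → not satisfied.
article 10 — Primary Holder: [Restricted Practitioner (article 3)? yes] AND [the applicant holds indemnity cover? yes] AND [Authorised Applicant (article 11)? no] → not satisfied.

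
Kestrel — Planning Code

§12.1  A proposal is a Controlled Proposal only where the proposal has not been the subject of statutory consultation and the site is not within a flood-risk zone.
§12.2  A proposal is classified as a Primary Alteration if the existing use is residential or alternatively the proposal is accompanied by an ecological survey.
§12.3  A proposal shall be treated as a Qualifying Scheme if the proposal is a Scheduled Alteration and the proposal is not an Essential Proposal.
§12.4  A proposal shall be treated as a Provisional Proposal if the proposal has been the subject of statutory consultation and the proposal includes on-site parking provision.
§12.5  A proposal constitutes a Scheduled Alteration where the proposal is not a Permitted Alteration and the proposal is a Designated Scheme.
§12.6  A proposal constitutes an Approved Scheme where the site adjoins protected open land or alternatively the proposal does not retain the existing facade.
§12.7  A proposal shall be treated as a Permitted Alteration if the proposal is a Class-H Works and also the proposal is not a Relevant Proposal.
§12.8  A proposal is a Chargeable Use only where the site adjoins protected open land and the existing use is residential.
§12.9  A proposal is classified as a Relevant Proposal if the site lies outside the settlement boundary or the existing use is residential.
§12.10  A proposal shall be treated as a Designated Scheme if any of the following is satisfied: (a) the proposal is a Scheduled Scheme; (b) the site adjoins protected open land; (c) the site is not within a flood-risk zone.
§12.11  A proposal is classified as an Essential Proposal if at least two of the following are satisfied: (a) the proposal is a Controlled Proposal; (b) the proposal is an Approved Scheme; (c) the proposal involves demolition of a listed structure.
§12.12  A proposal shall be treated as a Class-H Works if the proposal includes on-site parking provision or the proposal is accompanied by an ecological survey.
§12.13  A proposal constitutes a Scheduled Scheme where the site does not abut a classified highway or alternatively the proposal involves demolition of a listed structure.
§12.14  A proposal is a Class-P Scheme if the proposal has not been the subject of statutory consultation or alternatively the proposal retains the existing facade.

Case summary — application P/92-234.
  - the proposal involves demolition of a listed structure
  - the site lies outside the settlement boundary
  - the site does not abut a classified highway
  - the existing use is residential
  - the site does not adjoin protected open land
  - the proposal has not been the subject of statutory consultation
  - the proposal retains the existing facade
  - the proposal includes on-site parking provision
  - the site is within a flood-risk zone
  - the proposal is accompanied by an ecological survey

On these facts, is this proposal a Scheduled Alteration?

Yes

§12.12 — Class-H Works: [the proposal includes on-site parking provision? yes] OR [the proposal is accompanied by an ecological survey? yes] → satisfied.
§12.9 — Relevant Proposal: [the site lies outside the settlement boundary? yes] OR [the existing use is residential? yes] → satisfied.
§12.7 — Permitted Alteration: [Class-H Works (§12.12)? yes] AND [not a Relevant Proposal (§12.9)? no] → not satisfied.
§12.13 — Scheduled Scheme: [the site does not abut a classified highway? yes] OR [the proposal involves demolition of a listed structure? yes] → satisfied.
§12.10 — Designated Scheme: [Scheduled Scheme (§12.13)? yes] OR [the site adjoins protected open land? no] OR [the site is not within a flood-risk zone? no] → satisfied.
§12.5 — Scheduled Alteration: [not a Permitted Alteration (§12.7)? yes] AND [Designated Scheme (§12.10)? yes] → satisfied.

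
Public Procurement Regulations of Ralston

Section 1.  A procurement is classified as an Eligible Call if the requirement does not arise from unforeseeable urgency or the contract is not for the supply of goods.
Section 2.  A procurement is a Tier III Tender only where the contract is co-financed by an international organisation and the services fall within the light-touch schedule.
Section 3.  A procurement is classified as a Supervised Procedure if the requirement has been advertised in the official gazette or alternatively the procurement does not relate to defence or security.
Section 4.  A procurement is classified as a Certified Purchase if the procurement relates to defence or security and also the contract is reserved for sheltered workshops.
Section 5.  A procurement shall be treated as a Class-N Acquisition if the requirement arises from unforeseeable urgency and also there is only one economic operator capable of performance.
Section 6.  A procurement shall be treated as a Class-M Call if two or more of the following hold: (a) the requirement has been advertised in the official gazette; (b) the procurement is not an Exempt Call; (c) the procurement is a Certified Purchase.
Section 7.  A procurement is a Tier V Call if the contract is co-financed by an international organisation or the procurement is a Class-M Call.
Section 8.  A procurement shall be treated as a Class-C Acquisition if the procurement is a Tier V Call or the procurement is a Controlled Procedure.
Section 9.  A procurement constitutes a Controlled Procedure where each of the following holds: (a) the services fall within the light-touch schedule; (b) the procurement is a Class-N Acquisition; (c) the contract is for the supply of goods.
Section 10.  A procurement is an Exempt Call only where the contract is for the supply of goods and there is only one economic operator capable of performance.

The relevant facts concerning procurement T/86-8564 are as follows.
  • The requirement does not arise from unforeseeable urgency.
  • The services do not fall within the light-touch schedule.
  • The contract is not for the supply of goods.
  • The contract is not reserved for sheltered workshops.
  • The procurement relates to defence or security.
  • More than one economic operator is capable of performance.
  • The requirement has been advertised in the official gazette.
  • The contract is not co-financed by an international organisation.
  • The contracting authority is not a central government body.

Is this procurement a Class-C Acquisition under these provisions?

Yes

section 10 — Exempt Call: [the contract is for the supply of goods? no] AND [there is only one economic operator capable of performance? no] → not satisfied.
section 4 — Certified Purchase: [the procurement relates to defence or security? yes] AND [the contract is reserved for sheltered workshops? no] → not satisfied.
section 6 — Class-M Call: the requirement has been advertised in the official gazette? yes; not an Exempt Call (section 10)? yes; Certified Purchase (section 4)? no — 2 of 3 hold (need ≥2) → satisfied.
section 7 — Tier V Call: [the contract is co-financed by an international organisation? no] OR [Class-M Call (section 6)? yes] → satisfied.
section 5 — Class-N Acquisition: [the requirement arises from unforeseeable urgency? no] AND [there is only one economic operator capable of performance? no] → not satisfied.
section 9 — Controlled Procedure: [the services fall within the light-touch schedule? no] AND [Class-N Acquisition (section 5)? no] AND [the contract is for the supply of goods? no] → not satisfied.
section 8 — Class-C Acquisition: [Tier V Call (section 7)? yes] OR [Controlled Procedure (section 9)? no] → satisfied.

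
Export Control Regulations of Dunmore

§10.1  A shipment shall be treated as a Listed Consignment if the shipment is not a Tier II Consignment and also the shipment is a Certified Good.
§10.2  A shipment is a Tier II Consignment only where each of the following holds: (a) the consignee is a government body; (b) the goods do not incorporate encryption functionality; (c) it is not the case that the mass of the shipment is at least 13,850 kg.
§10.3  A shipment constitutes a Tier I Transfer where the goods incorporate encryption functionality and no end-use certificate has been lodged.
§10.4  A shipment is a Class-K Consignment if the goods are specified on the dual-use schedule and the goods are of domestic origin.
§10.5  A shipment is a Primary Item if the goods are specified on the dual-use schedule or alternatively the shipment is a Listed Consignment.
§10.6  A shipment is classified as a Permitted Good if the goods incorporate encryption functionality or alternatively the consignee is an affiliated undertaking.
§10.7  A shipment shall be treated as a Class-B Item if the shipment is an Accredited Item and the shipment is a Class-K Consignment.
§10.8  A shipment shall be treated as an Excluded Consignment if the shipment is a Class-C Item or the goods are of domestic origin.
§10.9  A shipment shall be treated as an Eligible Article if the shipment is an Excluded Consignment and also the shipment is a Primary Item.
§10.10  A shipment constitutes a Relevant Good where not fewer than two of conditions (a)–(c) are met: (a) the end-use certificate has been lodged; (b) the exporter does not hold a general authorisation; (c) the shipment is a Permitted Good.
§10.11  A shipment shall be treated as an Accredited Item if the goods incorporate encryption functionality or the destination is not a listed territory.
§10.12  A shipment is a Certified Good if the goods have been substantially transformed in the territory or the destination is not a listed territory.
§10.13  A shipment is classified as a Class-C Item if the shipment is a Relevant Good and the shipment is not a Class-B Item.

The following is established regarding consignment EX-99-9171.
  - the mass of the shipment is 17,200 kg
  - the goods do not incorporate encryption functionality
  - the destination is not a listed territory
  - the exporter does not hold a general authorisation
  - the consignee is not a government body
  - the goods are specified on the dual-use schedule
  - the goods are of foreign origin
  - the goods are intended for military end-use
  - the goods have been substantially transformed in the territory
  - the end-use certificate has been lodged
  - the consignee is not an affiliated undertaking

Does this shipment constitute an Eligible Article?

§10.6 — Permitted Good: [the goods incorporate encryption functionality? no] OR [the consignee is an affiliated undertaking? no] → not satisfied.
§10.10 — Relevant Good: the end-use certificate has been lodged? yes; the exporter does not hold a general authorisation? yes; Permitted Good (§10.6)? no — 2 of 3 hold (need ≥2) → satisfied.
§10.11 — Accredited Item: [the goods incorporate encryption functionality? no] OR [the destination is not a listed territory? yes] → satisfied.
§10.4 — Class-K Consignment: [the goods are specified on the dual-use schedule? yes] AND [the goods are of domestic origin? no] → not satisfied.
§10.7 — Class-B Item: [Accredited Item (§10.11)? yes] AND [Class-K Consignment (§10.4)? no] → not satisfied.
§10.13 — Class-C Item: [Relevant Good (§10.10)? yes] AND [not a Class-B Item (§10.7)? yes] → satisfied.
§10.8 — Excluded Consignment: [Class-C Item (§10.13)? yes] OR [the goods are of domestic origin? no] → satisfied.
§10.2 — Tier II Consignment: [the consignee is a government body? no] AND [the goods do not incorporate encryption functionality? yes] AND [mass of the shipment: 17,200 kg ≥ 13,850 kg? yes, so negated condition no] → not satisfied.
§10.12 — Certified Good: [the goods have been substantially transformed in the territory? yes] OR [the destination is not a listed territory? yes] → satisfied.
§10.1 — Listed Consignment: [not a Tier II Consignment (§10.2)? yes] AND [Certified Good (§10.12)? yes] → satisfied.
§10.5 — Primary Item: [the goods are specified on the dual-use schedule? yes] OR [Listed Consignment (§10.1)? yes] → satisfied.
§10.9 — Eligible Article: [Excluded Consignment (§10.8)? yes] AND [Primary Item (§10.5)? yes] → satisfied.

Yes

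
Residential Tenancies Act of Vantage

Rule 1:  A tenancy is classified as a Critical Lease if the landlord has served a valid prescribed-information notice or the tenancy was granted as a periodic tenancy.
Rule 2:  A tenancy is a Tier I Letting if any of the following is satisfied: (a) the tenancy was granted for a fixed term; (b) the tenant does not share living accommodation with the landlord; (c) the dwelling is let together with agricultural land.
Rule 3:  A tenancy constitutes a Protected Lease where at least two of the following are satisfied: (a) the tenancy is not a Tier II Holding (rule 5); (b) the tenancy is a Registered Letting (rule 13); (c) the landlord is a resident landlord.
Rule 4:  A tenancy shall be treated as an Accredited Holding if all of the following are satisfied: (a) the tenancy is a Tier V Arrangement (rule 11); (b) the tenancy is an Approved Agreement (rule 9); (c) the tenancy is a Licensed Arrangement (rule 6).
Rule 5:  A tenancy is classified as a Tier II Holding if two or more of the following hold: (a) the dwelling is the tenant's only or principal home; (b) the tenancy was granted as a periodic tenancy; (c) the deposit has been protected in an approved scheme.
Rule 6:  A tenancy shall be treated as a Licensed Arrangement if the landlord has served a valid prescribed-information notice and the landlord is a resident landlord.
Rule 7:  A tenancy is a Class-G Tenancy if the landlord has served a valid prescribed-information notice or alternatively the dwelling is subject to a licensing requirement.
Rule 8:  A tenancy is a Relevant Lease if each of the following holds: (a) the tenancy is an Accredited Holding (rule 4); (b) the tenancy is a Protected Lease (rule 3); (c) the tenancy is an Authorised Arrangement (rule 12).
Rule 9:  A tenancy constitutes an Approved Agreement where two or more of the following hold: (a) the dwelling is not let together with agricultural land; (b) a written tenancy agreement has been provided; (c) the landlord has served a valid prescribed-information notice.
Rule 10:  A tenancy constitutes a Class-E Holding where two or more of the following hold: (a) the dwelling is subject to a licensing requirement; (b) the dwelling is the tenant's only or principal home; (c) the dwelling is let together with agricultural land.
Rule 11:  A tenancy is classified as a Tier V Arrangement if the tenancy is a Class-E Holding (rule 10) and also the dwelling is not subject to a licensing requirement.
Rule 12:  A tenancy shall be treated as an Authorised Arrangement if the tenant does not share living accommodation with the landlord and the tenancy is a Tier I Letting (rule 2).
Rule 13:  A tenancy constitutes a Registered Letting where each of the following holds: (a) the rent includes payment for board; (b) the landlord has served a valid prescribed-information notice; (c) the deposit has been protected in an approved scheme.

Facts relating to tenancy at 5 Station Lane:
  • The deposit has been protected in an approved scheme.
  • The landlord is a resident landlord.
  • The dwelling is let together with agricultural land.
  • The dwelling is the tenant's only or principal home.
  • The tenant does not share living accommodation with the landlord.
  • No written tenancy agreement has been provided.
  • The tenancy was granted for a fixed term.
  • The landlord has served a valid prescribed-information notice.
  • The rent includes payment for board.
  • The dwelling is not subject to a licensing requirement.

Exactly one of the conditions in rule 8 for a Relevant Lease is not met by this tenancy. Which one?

Accredited Holding

rule 10 — Class-E Holding: the dwelling is subject to a licensing requirement? no; the dwelling is the tenant's only or principal home? yes; the dwelling is let together with agricultural land? yes — 2 of 3 hold (need ≥2) → satisfied.
rule 11 — Tier V Arrangement: [Class-E Holding (rule 10)? yes] AND [the dwelling is not subject to a licensing requirement? yes] → satisfied.
rule 9 — Approved Agreement: the dwelling is not let together with agricultural land? no; a written tenancy agreement has been provided? no; the landlord has served a valid prescribed-information notice? yes — 1 of 3 hold (need ≥2) → not satisfied.
rule 6 — Licensed Arrangement: [the landlord has served a valid prescribed-information notice? yes] AND [the landlord is a resident landlord? yes] → satisfied.
rule 4 — Accredited Holding: [Tier V Arrangement (rule 11)? yes] AND [Approved Agreement (rule 9)? no] AND [Licensed Arrangement (rule 6)? yes] → not satisfied.
rule 5 — Tier II Holding: the dwelling is the tenant's only or principal home? yes; the tenancy was granted as a periodic tenancy? no; the deposit has been protected in an approved scheme? yes — 2 of 3 hold (need ≥2) → satisfied.
rule 13 — Registered Letting: [the rent includes payment for board? yes] AND [the landlord has served a valid prescribed-information notice? yes] AND [the deposit has been protected in an approved scheme? yes] → satisfied.
rule 3 — Protected Lease: not a Tier II Holding (rule 5)? no; Registered Letting (rule 13)? yes; the landlord is a resident landlord? yes — 2 of 3 hold (need ≥2) → satisfied.
rule 2 — Tier I Letting: [the tenancy was granted for a fixed term? yes] OR [the tenant does not share living accommodation with the landlord? yes] OR [the dwelling is let together with agricultural land? yes] → satisfied.
rule 12 — Authorised Arrangement: [the tenant does not share living accommodation with the landlord? yes] AND [Tier I Letting (rule 2)? yes] → satisfied.
rule 8 — Relevant Lease: [Accredited Holding (rule 4)? no] AND [Protected Lease (rule 3)? yes] AND [Authorised Arrangement (rule 12)? yes] → not satisfied.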